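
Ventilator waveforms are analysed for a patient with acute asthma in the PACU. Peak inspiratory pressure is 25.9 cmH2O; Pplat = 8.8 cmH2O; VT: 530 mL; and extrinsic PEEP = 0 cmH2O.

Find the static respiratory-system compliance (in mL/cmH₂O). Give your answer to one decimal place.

Cstat = Vt / (Pplat − PEEP) = 530 / (8.8 − 0) = 530 / 8.8 = 60.227 mL/cmH2O.

60.2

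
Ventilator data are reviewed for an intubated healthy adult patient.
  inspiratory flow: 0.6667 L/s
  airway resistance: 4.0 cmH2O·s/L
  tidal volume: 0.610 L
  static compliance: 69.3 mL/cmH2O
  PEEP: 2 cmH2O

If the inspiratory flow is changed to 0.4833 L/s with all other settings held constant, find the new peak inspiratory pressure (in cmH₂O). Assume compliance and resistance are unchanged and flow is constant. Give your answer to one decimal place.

12.7

PIP = Vt/C + R·V̇ + PEEP (constant-flow equation of motion).
Only the resistive term changes: ΔPIP = R × ΔV̇ = 4.0 × (0.4833 − 0.6667) = 4.0 × -0.1834 = -0.7336 cmH2O.
Original PIP = 610/69.3 + 4.0×0.6667 + 2 = 13.469 cmH2O; new PIP = 13.469 + (-0.7336) = 12.735 cmH2O.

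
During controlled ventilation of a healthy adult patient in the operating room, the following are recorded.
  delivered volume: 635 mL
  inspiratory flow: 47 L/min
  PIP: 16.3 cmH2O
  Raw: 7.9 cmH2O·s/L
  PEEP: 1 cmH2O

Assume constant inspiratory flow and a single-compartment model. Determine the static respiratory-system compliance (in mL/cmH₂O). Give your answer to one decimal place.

Flow: 47 L/min ÷ 60 = 0.7833 L/s.
Equation of motion (constant flow): PIP = Vt/C + R·V̇ + PEEP.
Vt/C = PIP − R·V̇ − PEEP = 16.3 − 7.9×0.7833 − 1 = 16.3 − 6.188 − 1 = 9.112 cmH2O.
C = Vt / 9.112 = 635 / 9.112 = 69.688 mL/cmH2O.

69.7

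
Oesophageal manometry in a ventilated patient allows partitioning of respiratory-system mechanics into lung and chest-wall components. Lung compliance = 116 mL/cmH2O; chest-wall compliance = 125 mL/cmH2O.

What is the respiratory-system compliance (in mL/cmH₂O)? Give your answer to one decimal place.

60.2

Lung and chest wall are elastances in series: 1/Crs = 1/CL + 1/Ccw.
1/Crs = 1/116 + 1/125 = 0.01662.
Crs = 60.168 mL/cmH2O.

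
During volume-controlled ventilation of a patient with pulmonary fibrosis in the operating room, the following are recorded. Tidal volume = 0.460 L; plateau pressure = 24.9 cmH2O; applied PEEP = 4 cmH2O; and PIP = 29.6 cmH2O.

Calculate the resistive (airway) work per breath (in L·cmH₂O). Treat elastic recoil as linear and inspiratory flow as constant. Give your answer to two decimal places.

With constant inspiratory flow the resistive pressure is constant at PIP − Pplat = 29.6 − 24.9 = 4.7 cmH2O, so resistive work = 4.7 × 0.460 = 2.162 L·cmH2O.

2.16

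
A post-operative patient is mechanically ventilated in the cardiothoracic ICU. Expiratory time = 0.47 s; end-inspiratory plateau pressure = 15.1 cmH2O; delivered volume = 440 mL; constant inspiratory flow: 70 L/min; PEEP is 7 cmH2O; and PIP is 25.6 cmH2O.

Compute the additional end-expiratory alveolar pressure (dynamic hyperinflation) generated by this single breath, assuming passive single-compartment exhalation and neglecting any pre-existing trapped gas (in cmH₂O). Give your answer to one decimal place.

Flow: 70 L/min ÷ 60 = 1.1667 L/s.
R = (PIP − Pplat)/V̇ = (25.6 − 15.1) / 1.1667 = 10.5/1.1667 = 9.0 cmH2O·s/L.
C = Vt/(Pplat − PEEP) = 440.0 / (15.1 − 7) = 440.0/8.1 = 54.321 mL/cmH2O.
τ = R × C = 9.0 × 0.05432 L/cmH2O = 0.4889 s.
Fraction remaining = e^(−Te/τ) = e^(−0.47/0.4889) = 0.3824; trapped volume = 440.0 × 0.3824 = 168.26 mL.
Additional alveolar pressure from trapping ≈ V_trapped / C = 168.26 / 54.321 = 3.098 cmH2O.

3.1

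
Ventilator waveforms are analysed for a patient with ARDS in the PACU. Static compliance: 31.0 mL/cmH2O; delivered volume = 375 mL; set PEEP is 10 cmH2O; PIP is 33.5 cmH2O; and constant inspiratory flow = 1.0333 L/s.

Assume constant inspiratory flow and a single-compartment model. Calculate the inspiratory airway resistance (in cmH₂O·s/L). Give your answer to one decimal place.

Equation of motion (constant flow): PIP = Vt/C + R·V̇ + PEEP.
R·V̇ = PIP − Vt/C − PEEP = 33.5 − 375/31.0 − 10 = 33.5 − 12.097 − 10 = 11.403 cmH2O.
R = 11.403 / 1.0333 = 11.036 cmH2O·s/L.

11.0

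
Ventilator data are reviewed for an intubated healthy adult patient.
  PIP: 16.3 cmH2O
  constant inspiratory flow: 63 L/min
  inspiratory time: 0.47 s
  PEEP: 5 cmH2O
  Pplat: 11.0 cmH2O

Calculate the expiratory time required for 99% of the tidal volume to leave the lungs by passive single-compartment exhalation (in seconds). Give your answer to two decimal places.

1.91

Flow: 63 L/min ÷ 60 = 1.05 L/s.
Vt = flow × Ti = 1.05 L/s × 0.47 s × 1000 mL/L = 493.5 mL.
R = (PIP − Pplat)/V̇ = (16.3 − 11.0) / 1.05 = 5.3/1.05 = 5.048 cmH2O·s/L.
C = Vt/(Pplat − PEEP) = 493.5 / (11.0 − 5) = 493.5/6.0 = 82.25 mL/cmH2O.
τ = R × C = 5.048 × 0.08225 L/cmH2O = 0.4152 s.
t = −τ·ln(1 − 0.99) = −0.4152·ln(0.01) = 1.912 s.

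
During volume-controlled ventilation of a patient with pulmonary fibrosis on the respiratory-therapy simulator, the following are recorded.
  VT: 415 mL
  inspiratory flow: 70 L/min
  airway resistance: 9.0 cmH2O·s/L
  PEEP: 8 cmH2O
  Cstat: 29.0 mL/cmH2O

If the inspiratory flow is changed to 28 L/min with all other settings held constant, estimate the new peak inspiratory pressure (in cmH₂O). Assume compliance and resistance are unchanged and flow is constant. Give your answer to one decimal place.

Flow: 70 L/min ÷ 60 = 1.1667 L/s.
New flow: 28 L/min ÷ 60 = 0.4667 L/s.
PIP = Vt/C + R·V̇ + PEEP (constant-flow equation of motion).
Only the resistive term changes: ΔPIP = R × ΔV̇ = 9.0 × (0.4667 − 1.1667) = 9.0 × -0.7 = -6.3 cmH2O.
Original PIP = 415/29.0 + 9.0×1.1667 + 8 = 32.811 cmH2O; new PIP = 32.811 + (-6.3) = 26.511 cmH2O.

26.5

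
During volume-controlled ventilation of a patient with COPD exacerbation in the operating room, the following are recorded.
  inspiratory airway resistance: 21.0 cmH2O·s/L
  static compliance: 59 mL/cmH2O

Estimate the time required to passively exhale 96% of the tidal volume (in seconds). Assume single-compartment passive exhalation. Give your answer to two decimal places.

τ = R × C = 21.0 × 59 mL/cmH2O = 21.0 × 0.059 L/cmH2O = 1.239 s.
Exhaled fraction f = 1 − e^(−t/τ) → t = −τ·ln(1 − f) = −1.239·ln(0.04) = 3.988 s.

3.99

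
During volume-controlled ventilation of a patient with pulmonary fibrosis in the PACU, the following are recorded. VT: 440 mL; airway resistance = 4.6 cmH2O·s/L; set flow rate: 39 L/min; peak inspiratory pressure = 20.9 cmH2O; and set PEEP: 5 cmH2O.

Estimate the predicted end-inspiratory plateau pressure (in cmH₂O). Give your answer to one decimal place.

Flow: 39 L/min ÷ 60 = 0.65 L/s.
Pplat = PIP − Raw × flow = 20.9 − 4.6 × 0.65 = 20.9 − 2.99 = 17.91 cmH2O.

17.9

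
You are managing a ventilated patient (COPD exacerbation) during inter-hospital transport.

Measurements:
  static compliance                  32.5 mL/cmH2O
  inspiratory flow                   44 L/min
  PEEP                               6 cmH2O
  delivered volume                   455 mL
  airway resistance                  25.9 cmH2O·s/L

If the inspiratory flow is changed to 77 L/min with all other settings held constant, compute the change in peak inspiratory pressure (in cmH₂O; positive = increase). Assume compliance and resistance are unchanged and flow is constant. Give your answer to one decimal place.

Flow: 44 L/min ÷ 60 = 0.7333 L/s.
New flow: 77 L/min ÷ 60 = 1.2833 L/s.
PIP = Vt/C + R·V̇ + PEEP (constant-flow equation of motion).
Only the resistive term changes: ΔPIP = R × ΔV̇ = 25.9 × (1.2833 − 0.7333) = 25.9 × 0.55 = 14.245 cmH2O.

14.2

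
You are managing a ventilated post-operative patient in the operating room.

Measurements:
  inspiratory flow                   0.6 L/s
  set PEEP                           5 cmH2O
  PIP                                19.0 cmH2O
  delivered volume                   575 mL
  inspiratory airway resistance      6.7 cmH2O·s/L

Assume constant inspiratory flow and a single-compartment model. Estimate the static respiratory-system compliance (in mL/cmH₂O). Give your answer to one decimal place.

Equation of motion (constant flow): PIP = Vt/C + R·V̇ + PEEP.
Vt/C = PIP − R·V̇ − PEEP = 19.0 − 6.7×0.6 − 5 = 19.0 − 4.02 − 5 = 9.98 cmH2O.
C = Vt / 9.98 = 575 / 9.98 = 57.615 mL/cmH2O.

57.6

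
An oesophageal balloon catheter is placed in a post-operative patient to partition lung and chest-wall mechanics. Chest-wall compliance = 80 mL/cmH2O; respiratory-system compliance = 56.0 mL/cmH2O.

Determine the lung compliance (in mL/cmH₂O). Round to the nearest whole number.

1/CL = 1/Crs − 1/Ccw.
1/CL = 1/56.0 − 1/80 = 0.005357.
CL = 186.67 mL/cmH2O.

187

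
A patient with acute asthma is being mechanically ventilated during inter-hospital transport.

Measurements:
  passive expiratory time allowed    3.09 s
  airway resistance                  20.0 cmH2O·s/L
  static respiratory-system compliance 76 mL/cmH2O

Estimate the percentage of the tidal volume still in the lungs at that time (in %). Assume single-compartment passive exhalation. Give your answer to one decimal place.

13.1

τ = R × C = 20.0 × 76 mL/cmH2O = 20.0 × 0.076 L/cmH2O = 1.52 s.
Passive exhalation: V(t)/V₀ = e^(−t/τ) = e^(−3.09/1.52) = 0.131.
Fraction remaining = 0.131 → 13.1%.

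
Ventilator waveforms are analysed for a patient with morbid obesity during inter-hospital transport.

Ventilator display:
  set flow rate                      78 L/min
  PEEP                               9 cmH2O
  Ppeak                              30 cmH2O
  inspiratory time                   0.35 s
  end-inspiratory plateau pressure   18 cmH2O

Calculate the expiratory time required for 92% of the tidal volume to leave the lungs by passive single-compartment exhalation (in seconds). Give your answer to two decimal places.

Flow: 78 L/min ÷ 60 = 1.3 L/s.
Vt = flow × Ti = 1.3 L/s × 0.35 s × 1000 mL/L = 455.0 mL.
R = (PIP − Pplat)/V̇ = (30 − 18) / 1.3 = 12.0/1.3 = 9.231 cmH2O·s/L.
C = Vt/(Pplat − PEEP) = 455.0 / (18 − 9) = 455.0/9.0 = 50.556 mL/cmH2O.
τ = R × C = 9.231 × 0.05056 L/cmH2O = 0.4667 s.
t = −τ·ln(1 − 0.92) = −0.4667·ln(0.08) = 1.179 s.

1.18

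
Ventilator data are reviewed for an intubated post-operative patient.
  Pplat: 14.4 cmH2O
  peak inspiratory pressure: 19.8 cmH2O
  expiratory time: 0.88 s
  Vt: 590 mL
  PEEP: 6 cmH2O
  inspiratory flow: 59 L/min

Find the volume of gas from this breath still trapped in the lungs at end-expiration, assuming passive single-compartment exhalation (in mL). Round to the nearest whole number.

60

Flow: 59 L/min ÷ 60 = 0.9833 L/s.
R = (PIP − Pplat)/V̇ = (19.8 − 14.4) / 0.9833 = 5.4/0.9833 = 5.492 cmH2O·s/L.
C = Vt/(Pplat − PEEP) = 590.0 / (14.4 − 6) = 590.0/8.4 = 70.238 mL/cmH2O.
τ = R × C = 5.492 × 0.07024 L/cmH2O = 0.3858 s.
Fraction remaining = e^(−Te/τ) = e^(−0.88/0.3858) = 0.1022.
Trapped volume = 590.0 × 0.1022 = 60.298 mL.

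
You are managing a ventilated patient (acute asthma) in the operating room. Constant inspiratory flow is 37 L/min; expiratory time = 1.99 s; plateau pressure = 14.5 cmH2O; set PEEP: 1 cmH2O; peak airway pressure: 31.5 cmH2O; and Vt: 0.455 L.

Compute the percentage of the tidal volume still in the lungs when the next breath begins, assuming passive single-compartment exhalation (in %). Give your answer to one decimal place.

11.7

Flow: 37 L/min ÷ 60 = 0.6167 L/s.
R = (PIP − Pplat)/V̇ = (31.5 − 14.5) / 0.6167 = 17.0/0.6167 = 27.566 cmH2O·s/L.
C = Vt/(Pplat − PEEP) = 455.0 / (14.5 − 1) = 455.0/13.5 = 33.704 mL/cmH2O.
τ = R × C = 27.566 × 0.0337 L/cmH2O = 0.929 s.
Fraction remaining at end-expiration = e^(−Te/τ) = e^(−1.99/0.929) = 0.1174 → 11.74%.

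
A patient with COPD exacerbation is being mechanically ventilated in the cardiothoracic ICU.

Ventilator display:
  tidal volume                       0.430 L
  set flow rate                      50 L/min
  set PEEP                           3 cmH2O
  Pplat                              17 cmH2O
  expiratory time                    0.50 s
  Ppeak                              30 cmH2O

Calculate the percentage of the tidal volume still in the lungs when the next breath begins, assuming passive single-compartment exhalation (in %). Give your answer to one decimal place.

35.2

Flow: 50 L/min ÷ 60 = 0.8333 L/s.
R = (PIP − Pplat)/V̇ = (30 − 17) / 0.8333 = 13.0/0.8333 = 15.601 cmH2O·s/L.
C = Vt/(Pplat − PEEP) = 430.0 / (17 − 3) = 430.0/14.0 = 30.714 mL/cmH2O.
τ = R × C = 15.601 × 0.03071 L/cmH2O = 0.4791 s.
Fraction remaining at end-expiration = e^(−Te/τ) = e^(−0.50/0.4791) = 0.3522 → 35.22%.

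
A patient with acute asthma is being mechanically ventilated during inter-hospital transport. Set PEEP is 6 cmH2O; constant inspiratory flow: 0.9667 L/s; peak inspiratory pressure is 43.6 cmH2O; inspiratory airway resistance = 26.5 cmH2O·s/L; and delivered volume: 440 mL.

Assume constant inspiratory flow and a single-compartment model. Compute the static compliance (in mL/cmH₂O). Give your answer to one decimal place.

Equation of motion (constant flow): PIP = Vt/C + R·V̇ + PEEP.
Vt/C = PIP − R·V̇ − PEEP = 43.6 − 26.5×0.9667 − 6 = 43.6 − 25.618 − 6 = 11.982 cmH2O.
C = Vt / 11.982 = 440 / 11.982 = 36.722 mL/cmH2O.

36.7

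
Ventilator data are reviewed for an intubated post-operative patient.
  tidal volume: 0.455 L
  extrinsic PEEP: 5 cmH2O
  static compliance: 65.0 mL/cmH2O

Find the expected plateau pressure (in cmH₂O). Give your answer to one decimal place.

Pplat = PEEP + Vt / Cstat = 5 + 455 / 65.0 = 5 + 7.0 = 12.0 cmH2O.

12.0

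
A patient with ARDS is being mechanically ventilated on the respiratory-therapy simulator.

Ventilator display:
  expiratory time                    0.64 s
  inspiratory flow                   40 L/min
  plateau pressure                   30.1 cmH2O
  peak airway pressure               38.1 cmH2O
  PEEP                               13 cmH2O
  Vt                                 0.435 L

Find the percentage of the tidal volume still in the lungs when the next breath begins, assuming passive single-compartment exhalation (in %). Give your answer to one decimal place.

12.3

Flow: 40 L/min ÷ 60 = 0.6667 L/s.
R = (PIP − Pplat)/V̇ = (38.1 − 30.1) / 0.6667 = 8.0/0.6667 = 11.999 cmH2O·s/L.
C = Vt/(Pplat − PEEP) = 435.0 / (30.1 − 13) = 435.0/17.1 = 25.439 mL/cmH2O.
τ = R × C = 11.999 × 0.02544 L/cmH2O = 0.3053 s.
Fraction remaining at end-expiration = e^(−Te/τ) = e^(−0.64/0.3053) = 0.1229 → 12.29%.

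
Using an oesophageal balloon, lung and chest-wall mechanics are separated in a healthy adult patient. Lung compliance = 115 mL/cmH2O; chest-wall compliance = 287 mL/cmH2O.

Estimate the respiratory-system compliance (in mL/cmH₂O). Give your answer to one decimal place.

82.1

Lung and chest wall are elastances in series: 1/Crs = 1/CL + 1/Ccw.
1/Crs = 1/115 + 1/287 = 0.01218.
Crs = 82.102 mL/cmH2O.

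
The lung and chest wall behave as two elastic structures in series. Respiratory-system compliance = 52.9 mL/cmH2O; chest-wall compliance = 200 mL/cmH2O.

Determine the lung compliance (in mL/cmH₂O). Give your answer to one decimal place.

1/CL = 1/Crs − 1/Ccw.
1/CL = 1/52.9 − 1/200 = 0.0139.
CL = 71.942 mL/cmH2O.

71.9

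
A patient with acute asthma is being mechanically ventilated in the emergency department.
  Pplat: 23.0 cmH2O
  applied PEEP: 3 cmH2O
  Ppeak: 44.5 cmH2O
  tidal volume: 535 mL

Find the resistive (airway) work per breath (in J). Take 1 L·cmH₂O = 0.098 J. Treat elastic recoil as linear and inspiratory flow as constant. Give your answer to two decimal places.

1.13

With constant inspiratory flow the resistive pressure is constant at PIP − Pplat = 44.5 − 23.0 = 21.5 cmH2O, so resistive work = 21.5 × 0.535 = 11.503 L·cmH2O.
× 0.098 J/(L·cmH2O) → 1.127 J.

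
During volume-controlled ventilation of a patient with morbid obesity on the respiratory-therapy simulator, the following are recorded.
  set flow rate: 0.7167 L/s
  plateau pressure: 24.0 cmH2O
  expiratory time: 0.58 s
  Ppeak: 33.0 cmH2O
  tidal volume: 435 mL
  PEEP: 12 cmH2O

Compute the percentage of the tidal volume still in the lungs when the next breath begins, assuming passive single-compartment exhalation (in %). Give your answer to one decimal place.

28.0

R = (PIP − Pplat)/V̇ = (33.0 − 24.0) / 0.7167 = 9.0/0.7167 = 12.558 cmH2O·s/L.
C = Vt/(Pplat − PEEP) = 435.0 / (24.0 − 12) = 435.0/12.0 = 36.25 mL/cmH2O.
τ = R × C = 12.558 × 0.03625 L/cmH2O = 0.4552 s.
Fraction remaining at end-expiration = e^(−Te/τ) = e^(−0.58/0.4552) = 0.2797 → 27.97%.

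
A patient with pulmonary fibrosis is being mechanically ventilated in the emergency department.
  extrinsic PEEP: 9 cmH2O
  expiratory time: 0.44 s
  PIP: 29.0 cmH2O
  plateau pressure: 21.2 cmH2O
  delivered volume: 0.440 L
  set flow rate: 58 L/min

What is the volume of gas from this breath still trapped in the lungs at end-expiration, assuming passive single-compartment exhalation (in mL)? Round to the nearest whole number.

97

Flow: 58 L/min ÷ 60 = 0.9667 L/s.
R = (PIP − Pplat)/V̇ = (29.0 − 21.2) / 0.9667 = 7.8/0.9667 = 8.069 cmH2O·s/L.
C = Vt/(Pplat − PEEP) = 440.0 / (21.2 − 9) = 440.0/12.2 = 36.066 mL/cmH2O.
τ = R × C = 8.069 × 0.03607 L/cmH2O = 0.291 s.
Fraction remaining = e^(−Te/τ) = e^(−0.44/0.291) = 0.2205.
Trapped volume = 440.0 × 0.2205 = 97.02 mL.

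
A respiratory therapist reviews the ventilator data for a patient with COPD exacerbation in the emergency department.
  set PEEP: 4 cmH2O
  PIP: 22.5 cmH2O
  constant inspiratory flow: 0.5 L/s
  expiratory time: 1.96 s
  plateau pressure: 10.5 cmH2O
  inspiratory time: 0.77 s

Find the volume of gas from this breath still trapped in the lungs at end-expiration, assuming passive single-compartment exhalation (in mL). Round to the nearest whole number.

97

Vt = flow × Ti = 0.5 L/s × 0.77 s × 1000 mL/L = 385.0 mL.
R = (PIP − Pplat)/V̇ = (22.5 − 10.5) / 0.5 = 12.0/0.5 = 24.0 cmH2O·s/L.
C = Vt/(Pplat − PEEP) = 385.0 / (10.5 − 4) = 385.0/6.5 = 59.231 mL/cmH2O.
τ = R × C = 24.0 × 0.05923 L/cmH2O = 1.422 s.
Fraction remaining = e^(−Te/τ) = e^(−1.96/1.422) = 0.252.
Trapped volume = 385.0 × 0.252 = 97.02 mL.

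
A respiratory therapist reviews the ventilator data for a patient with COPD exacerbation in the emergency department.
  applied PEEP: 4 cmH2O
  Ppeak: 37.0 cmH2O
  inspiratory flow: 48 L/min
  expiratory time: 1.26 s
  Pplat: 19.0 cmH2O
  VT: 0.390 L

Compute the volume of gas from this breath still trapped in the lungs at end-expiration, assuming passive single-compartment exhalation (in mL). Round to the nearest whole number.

45

Flow: 48 L/min ÷ 60 = 0.8 L/s.
R = (PIP − Pplat)/V̇ = (37.0 − 19.0) / 0.8 = 18.0/0.8 = 22.5 cmH2O·s/L.
C = Vt/(Pplat − PEEP) = 390.0 / (19.0 − 4) = 390.0/15.0 = 26.0 mL/cmH2O.
τ = R × C = 22.5 × 0.026 L/cmH2O = 0.585 s.
Fraction remaining = e^(−Te/τ) = e^(−1.26/0.585) = 0.116.
Trapped volume = 390.0 × 0.116 = 45.24 mL.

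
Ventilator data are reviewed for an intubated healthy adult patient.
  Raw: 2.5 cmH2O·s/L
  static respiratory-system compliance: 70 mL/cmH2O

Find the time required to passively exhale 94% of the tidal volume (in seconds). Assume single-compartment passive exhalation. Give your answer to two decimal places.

0.49

τ = R × C = 2.5 × 70 mL/cmH2O = 2.5 × 0.070 L/cmH2O = 0.175 s.
Exhaled fraction f = 1 − e^(−t/τ) → t = −τ·ln(1 − f) = −0.175·ln(0.06) = 0.4923 s.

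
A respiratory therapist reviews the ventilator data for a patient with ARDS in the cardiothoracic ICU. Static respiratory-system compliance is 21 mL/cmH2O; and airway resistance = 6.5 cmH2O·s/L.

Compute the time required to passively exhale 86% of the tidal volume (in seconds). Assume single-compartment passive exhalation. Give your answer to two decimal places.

0.27

τ = R × C = 6.5 × 21 mL/cmH2O = 6.5 × 0.021 L/cmH2O = 0.1365 s.
Exhaled fraction f = 1 − e^(−t/τ) → t = −τ·ln(1 − f) = −0.1365·ln(0.14) = 0.2684 s.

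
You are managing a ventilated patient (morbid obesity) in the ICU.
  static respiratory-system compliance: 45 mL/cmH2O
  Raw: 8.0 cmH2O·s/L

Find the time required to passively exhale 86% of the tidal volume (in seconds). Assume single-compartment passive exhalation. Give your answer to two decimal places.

0.71

τ = R × C = 8.0 × 45 mL/cmH2O = 8.0 × 0.045 L/cmH2O = 0.36 s.
Exhaled fraction f = 1 − e^(−t/τ) → t = −τ·ln(1 − f) = −0.36·ln(0.14) = 0.7078 s.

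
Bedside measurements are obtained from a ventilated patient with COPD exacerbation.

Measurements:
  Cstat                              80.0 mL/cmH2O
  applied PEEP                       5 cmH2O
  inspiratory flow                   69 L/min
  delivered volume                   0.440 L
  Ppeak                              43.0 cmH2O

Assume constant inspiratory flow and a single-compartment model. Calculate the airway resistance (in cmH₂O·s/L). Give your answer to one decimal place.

Flow: 69 L/min ÷ 60 = 1.15 L/s.
Equation of motion (constant flow): PIP = Vt/C + R·V̇ + PEEP.
R·V̇ = PIP − Vt/C − PEEP = 43.0 − 440/80.0 − 5 = 43.0 − 5.5 − 5 = 32.5 cmH2O.
R = 32.5 / 1.15 = 28.261 cmH2O·s/L.

28.3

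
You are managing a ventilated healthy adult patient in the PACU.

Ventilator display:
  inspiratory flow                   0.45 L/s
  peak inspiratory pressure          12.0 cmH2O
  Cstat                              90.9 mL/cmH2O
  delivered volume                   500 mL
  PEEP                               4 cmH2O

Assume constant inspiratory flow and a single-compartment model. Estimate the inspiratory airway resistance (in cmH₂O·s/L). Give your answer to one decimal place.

5.6

Equation of motion (constant flow): PIP = Vt/C + R·V̇ + PEEP.
R·V̇ = PIP − Vt/C − PEEP = 12.0 − 500/90.9 − 4 = 12.0 − 5.501 − 4 = 2.499 cmH2O.
R = 2.499 / 0.45 = 5.553 cmH2O·s/L.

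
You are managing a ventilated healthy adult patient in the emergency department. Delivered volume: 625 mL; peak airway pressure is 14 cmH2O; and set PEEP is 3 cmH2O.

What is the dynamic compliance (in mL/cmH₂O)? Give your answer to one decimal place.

Dynamic compliance = Vt / (PIP − PEEP) = 625 / (14 − 3) = 625 / 11.0 = 56.818 mL/cmH2O.

56.8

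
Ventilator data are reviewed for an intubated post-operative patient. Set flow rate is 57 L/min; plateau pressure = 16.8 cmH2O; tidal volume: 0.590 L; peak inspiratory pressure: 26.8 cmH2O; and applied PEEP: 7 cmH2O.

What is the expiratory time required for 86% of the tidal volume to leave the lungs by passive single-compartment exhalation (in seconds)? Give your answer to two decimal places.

Flow: 57 L/min ÷ 60 = 0.95 L/s.
R = (PIP − Pplat)/V̇ = (26.8 − 16.8) / 0.95 = 10.0/0.95 = 10.526 cmH2O·s/L.
C = Vt/(Pplat − PEEP) = 590.0 / (16.8 − 7) = 590.0/9.8 = 60.204 mL/cmH2O.
τ = R × C = 10.526 × 0.0602 L/cmH2O = 0.6337 s.
t = −τ·ln(1 − 0.86) = −0.6337·ln(0.14) = 1.246 s.

1.25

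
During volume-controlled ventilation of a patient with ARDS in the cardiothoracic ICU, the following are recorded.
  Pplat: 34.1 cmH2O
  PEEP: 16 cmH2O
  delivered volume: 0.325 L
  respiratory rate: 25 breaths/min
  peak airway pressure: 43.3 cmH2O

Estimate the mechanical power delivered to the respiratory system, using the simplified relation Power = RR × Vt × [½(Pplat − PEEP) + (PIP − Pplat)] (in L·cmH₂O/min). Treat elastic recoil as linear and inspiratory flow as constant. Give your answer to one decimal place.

148.3

Per-breath work = Vt × [½(Pplat−PEEP) + (PIP−Pplat)] = 0.325 × [0.5×18.1 + 9.2] = 0.325 × 18.25 = 5.931 L·cmH2O.
Power = 25 × 5.931 = 148.28 L·cmH2O/min.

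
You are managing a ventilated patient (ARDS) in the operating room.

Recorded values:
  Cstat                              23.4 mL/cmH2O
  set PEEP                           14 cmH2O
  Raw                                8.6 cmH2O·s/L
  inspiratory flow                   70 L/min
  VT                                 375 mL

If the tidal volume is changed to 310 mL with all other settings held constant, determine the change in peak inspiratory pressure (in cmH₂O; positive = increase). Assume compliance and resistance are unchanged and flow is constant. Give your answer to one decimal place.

PIP = Vt/C + R·V̇ + PEEP (constant-flow equation of motion).
Only the elastic term changes: ΔPIP = ΔVt / C = (310 − 375) / 23.4 = -2.778 cmH2O.

-2.8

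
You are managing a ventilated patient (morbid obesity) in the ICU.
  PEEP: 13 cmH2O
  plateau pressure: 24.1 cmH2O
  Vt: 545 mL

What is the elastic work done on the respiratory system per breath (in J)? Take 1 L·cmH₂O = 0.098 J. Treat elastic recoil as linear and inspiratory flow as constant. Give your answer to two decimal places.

0.30

Elastic work ≈ ½ × (Pplat − PEEP) × Vt = 0.5 × (24.1 − 13) × 0.545 L = 0.5 × 11.1 × 0.545 = 3.025 L·cmH2O.
× 0.098 J/(L·cmH2O) → 0.2965 J.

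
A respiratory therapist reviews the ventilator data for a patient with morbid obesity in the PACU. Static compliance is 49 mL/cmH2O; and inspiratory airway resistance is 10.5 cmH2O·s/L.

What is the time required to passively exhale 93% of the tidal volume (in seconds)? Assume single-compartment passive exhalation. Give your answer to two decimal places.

τ = R × C = 10.5 × 49 mL/cmH2O = 10.5 × 0.049 L/cmH2O = 0.5145 s.
Exhaled fraction f = 1 − e^(−t/τ) → t = −τ·ln(1 − f) = −0.5145·ln(0.07) = 1.368 s.

1.37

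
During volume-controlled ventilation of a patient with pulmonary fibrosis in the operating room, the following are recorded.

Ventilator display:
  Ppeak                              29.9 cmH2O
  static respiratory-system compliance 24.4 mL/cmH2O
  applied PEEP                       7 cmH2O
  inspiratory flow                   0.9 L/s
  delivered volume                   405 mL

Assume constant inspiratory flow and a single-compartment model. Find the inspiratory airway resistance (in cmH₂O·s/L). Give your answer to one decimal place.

Equation of motion (constant flow): PIP = Vt/C + R·V̇ + PEEP.
R·V̇ = PIP − Vt/C − PEEP = 29.9 − 405/24.4 − 7 = 29.9 − 16.598 − 7 = 6.302 cmH2O.
R = 6.302 / 0.9 = 7.002 cmH2O·s/L.

7.0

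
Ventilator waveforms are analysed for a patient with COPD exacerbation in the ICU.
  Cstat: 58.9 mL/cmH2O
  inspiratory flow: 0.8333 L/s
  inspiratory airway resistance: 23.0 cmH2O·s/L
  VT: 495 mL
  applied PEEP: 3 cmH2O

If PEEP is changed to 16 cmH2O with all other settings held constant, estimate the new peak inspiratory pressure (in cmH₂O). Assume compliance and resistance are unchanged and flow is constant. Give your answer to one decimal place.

43.6

PIP = Vt/C + R·V̇ + PEEP (constant-flow equation of motion).
Only the baseline term changes: ΔPIP = ΔPEEP = 16 − 3 = 13.0 cmH2O.
Original PIP = 495/58.9 + 23.0×0.8333 + 3 = 30.57 cmH2O; new PIP = 30.57 + (13.0) = 43.57 cmH2O.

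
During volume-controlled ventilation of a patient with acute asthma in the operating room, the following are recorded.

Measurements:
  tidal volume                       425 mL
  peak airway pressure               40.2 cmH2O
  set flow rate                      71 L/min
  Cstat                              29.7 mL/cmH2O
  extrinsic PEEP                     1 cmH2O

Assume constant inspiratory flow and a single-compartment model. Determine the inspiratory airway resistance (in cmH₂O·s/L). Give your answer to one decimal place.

Flow: 71 L/min ÷ 60 = 1.1833 L/s.
Equation of motion (constant flow): PIP = Vt/C + R·V̇ + PEEP.
R·V̇ = PIP − Vt/C − PEEP = 40.2 − 425/29.7 − 1 = 40.2 − 14.31 − 1 = 24.89 cmH2O.
R = 24.89 / 1.1833 = 21.034 cmH2O·s/L.

21.0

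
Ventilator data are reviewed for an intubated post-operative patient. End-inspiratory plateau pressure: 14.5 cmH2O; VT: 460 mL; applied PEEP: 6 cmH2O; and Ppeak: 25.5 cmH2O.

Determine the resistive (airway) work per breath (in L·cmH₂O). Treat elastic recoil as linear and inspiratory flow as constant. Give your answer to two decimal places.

With constant inspiratory flow the resistive pressure is constant at PIP − Pplat = 25.5 − 14.5 = 11.0 cmH2O, so resistive work = 11.0 × 0.460 = 5.06 L·cmH2O.

5.06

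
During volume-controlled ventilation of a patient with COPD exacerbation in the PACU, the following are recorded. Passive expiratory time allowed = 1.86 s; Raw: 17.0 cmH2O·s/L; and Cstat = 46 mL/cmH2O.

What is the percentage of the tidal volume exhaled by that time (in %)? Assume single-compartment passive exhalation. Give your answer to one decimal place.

τ = R × C = 17.0 × 46 mL/cmH2O = 17.0 × 0.046 L/cmH2O = 0.782 s.
Passive exhalation: V(t)/V₀ = e^(−t/τ) = e^(−1.86/0.782) = 0.09269.
Fraction exhaled = 1 − 0.09269 = 0.9073 → 90.73%.

90.7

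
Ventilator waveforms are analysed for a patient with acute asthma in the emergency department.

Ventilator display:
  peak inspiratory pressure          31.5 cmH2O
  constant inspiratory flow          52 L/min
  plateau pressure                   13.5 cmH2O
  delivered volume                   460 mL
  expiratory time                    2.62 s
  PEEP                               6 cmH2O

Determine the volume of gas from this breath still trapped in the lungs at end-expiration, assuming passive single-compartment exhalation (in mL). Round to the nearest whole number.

Flow: 52 L/min ÷ 60 = 0.8667 L/s.
R = (PIP − Pplat)/V̇ = (31.5 − 13.5) / 0.8667 = 18.0/0.8667 = 20.768 cmH2O·s/L.
C = Vt/(Pplat − PEEP) = 460.0 / (13.5 − 6) = 460.0/7.5 = 61.333 mL/cmH2O.
τ = R × C = 20.768 × 0.06133 L/cmH2O = 1.274 s.
Fraction remaining = e^(−Te/τ) = e^(−2.62/1.274) = 0.1279.
Trapped volume = 460.0 × 0.1279 = 58.834 mL.

59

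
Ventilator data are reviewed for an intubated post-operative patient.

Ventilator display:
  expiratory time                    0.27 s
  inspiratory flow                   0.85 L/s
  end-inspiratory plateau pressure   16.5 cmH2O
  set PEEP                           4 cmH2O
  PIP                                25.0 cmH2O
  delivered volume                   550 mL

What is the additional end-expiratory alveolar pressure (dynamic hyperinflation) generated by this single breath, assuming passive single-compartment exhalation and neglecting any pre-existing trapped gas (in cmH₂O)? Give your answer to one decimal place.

6.8

R = (PIP − Pplat)/V̇ = (25.0 − 16.5) / 0.85 = 8.5/0.85 = 10.0 cmH2O·s/L.
C = Vt/(Pplat − PEEP) = 550.0 / (16.5 − 4) = 550.0/12.5 = 44.0 mL/cmH2O.
τ = R × C = 10.0 × 0.044 L/cmH2O = 0.44 s.
Fraction remaining = e^(−Te/τ) = e^(−0.27/0.44) = 0.5414; trapped volume = 550.0 × 0.5414 = 297.77 mL.
Additional alveolar pressure from trapping ≈ V_trapped / C = 297.77 / 44.0 = 6.768 cmH2O.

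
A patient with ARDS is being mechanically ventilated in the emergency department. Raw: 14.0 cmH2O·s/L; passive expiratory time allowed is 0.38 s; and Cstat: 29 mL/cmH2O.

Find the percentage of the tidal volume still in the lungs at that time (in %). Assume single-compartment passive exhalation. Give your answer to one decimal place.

τ = R × C = 14.0 × 29 mL/cmH2O = 14.0 × 0.029 L/cmH2O = 0.406 s.
Passive exhalation: V(t)/V₀ = e^(−t/τ) = e^(−0.38/0.406) = 0.3922.
Fraction remaining = 0.3922 → 39.22%.

39.2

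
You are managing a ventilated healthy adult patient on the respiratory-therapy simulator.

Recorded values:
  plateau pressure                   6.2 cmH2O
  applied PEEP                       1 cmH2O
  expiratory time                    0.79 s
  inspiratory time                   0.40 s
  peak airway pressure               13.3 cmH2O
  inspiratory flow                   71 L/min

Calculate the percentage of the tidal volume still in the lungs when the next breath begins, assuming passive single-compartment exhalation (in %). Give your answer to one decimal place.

Flow: 71 L/min ÷ 60 = 1.1833 L/s.
Vt = flow × Ti = 1.1833 L/s × 0.40 s × 1000 mL/L = 473.32 mL.
R = (PIP − Pplat)/V̇ = (13.3 − 6.2) / 1.1833 = 7.1/1.1833 = 6.0 cmH2O·s/L.
C = Vt/(Pplat − PEEP) = 473.32 / (6.2 − 1) = 473.32/5.2 = 91.023 mL/cmH2O.
τ = R × C = 6.0 × 0.09102 L/cmH2O = 0.5461 s.
Fraction remaining at end-expiration = e^(−Te/τ) = e^(−0.79/0.5461) = 0.2354 → 23.54%.

23.5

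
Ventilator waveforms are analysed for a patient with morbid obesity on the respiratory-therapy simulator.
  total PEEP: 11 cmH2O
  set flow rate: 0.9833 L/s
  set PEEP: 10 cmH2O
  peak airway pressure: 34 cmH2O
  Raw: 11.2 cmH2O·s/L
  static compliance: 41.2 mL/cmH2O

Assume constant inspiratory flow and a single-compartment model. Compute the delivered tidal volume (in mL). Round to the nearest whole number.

494

Total PEEP = 11 cmH2O (set 10 + intrinsic 1); this is the baseline alveolar pressure.
Equation of motion (constant flow): PIP = Vt/C + R·V̇ + PEEP.
Vt/C = PIP − R·V̇ − PEEP = 34 − 11.013 − 11 = 11.987 cmH2O.
Vt = C × 11.987 = 41.2 × 11.987 = 493.86 mL.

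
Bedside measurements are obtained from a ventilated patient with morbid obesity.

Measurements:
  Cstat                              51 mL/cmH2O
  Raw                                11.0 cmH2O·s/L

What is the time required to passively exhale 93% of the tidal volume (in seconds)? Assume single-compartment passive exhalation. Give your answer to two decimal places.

τ = R × C = 11.0 × 51 mL/cmH2O = 11.0 × 0.051 L/cmH2O = 0.561 s.
Exhaled fraction f = 1 − e^(−t/τ) → t = −τ·ln(1 − f) = −0.561·ln(0.07) = 1.492 s.

1.49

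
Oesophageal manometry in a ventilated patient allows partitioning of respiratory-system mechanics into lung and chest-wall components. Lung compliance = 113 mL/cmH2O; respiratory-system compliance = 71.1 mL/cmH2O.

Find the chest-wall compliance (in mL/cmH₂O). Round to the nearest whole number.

192

1/Ccw = 1/Crs − 1/CL.
1/Ccw = 1/71.1 − 1/113 = 0.005215.
Ccw = 191.75 mL/cmH2O.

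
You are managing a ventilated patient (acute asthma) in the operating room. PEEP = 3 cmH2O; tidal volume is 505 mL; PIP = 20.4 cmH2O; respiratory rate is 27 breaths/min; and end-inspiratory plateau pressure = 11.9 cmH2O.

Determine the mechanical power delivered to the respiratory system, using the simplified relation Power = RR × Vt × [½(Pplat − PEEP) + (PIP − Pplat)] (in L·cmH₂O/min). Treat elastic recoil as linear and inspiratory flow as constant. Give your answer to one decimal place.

176.6

Per-breath work = Vt × [½(Pplat−PEEP) + (PIP−Pplat)] = 0.505 × [0.5×8.9 + 8.5] = 0.505 × 12.95 = 6.54 L·cmH2O.
Power = 27 × 6.54 = 176.58 L·cmH2O/min.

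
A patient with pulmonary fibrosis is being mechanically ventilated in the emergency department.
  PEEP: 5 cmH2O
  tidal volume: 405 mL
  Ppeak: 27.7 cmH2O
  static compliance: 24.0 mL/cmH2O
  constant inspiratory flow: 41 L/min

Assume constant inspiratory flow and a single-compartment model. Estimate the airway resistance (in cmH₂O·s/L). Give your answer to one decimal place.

Flow: 41 L/min ÷ 60 = 0.6833 L/s.
Equation of motion (constant flow): PIP = Vt/C + R·V̇ + PEEP.
R·V̇ = PIP − Vt/C − PEEP = 27.7 − 405/24.0 − 5 = 27.7 − 16.875 − 5 = 5.825 cmH2O.
R = 5.825 / 0.6833 = 8.525 cmH2O·s/L.

8.5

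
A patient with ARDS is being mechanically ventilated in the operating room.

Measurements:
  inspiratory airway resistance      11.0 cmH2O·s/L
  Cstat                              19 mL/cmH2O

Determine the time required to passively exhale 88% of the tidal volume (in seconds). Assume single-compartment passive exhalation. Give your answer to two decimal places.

τ = R × C = 11.0 × 19 mL/cmH2O = 11.0 × 0.019 L/cmH2O = 0.209 s.
Exhaled fraction f = 1 − e^(−t/τ) → t = −τ·ln(1 − f) = −0.209·ln(0.12) = 0.4431 s.

0.44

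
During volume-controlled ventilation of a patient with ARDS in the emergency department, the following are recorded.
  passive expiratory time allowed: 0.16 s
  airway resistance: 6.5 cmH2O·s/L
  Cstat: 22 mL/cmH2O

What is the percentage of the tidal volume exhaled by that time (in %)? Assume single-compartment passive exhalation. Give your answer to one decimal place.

τ = R × C = 6.5 × 22 mL/cmH2O = 6.5 × 0.022 L/cmH2O = 0.143 s.
Passive exhalation: V(t)/V₀ = e^(−t/τ) = e^(−0.16/0.143) = 0.3266.
Fraction exhaled = 1 − 0.3266 = 0.6734 → 67.34%.

67.3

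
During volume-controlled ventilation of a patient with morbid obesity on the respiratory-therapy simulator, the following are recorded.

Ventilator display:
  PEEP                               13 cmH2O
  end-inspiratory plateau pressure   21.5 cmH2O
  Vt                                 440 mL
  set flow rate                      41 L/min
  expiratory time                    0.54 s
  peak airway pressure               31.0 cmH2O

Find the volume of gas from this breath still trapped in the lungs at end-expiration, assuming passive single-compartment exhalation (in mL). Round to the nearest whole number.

208

Flow: 41 L/min ÷ 60 = 0.6833 L/s.
R = (PIP − Pplat)/V̇ = (31.0 − 21.5) / 0.6833 = 9.5/0.6833 = 13.903 cmH2O·s/L.
C = Vt/(Pplat − PEEP) = 440.0 / (21.5 − 13) = 440.0/8.5 = 51.765 mL/cmH2O.
τ = R × C = 13.903 × 0.05177 L/cmH2O = 0.7198 s.
Fraction remaining = e^(−Te/τ) = e^(−0.54/0.7198) = 0.4723.
Trapped volume = 440.0 × 0.4723 = 207.81 mL.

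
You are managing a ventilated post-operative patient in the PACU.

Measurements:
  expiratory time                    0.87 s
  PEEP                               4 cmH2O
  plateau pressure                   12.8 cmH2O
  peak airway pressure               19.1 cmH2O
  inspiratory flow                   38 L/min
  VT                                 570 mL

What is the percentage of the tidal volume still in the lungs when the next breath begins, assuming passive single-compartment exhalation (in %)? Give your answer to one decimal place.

25.9

Flow: 38 L/min ÷ 60 = 0.6333 L/s.
R = (PIP − Pplat)/V̇ = (19.1 − 12.8) / 0.6333 = 6.3/0.6333 = 9.948 cmH2O·s/L.
C = Vt/(Pplat − PEEP) = 570.0 / (12.8 − 4) = 570.0/8.8 = 64.773 mL/cmH2O.
τ = R × C = 9.948 × 0.06477 L/cmH2O = 0.6443 s.
Fraction remaining at end-expiration = e^(−Te/τ) = e^(−0.87/0.6443) = 0.2592 → 25.92%.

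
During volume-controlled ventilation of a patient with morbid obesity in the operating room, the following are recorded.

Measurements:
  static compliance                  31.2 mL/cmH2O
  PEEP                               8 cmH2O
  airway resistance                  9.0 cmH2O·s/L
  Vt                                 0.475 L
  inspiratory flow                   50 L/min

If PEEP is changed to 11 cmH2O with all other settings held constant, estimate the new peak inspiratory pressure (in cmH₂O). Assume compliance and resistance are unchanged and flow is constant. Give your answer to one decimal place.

33.7

Flow: 50 L/min ÷ 60 = 0.8333 L/s.
PIP = Vt/C + R·V̇ + PEEP (constant-flow equation of motion).
Only the baseline term changes: ΔPIP = ΔPEEP = 11 − 8 = 3.0 cmH2O.
Original PIP = 475/31.2 + 9.0×0.8333 + 8 = 30.724 cmH2O; new PIP = 30.724 + (3.0) = 33.724 cmH2O.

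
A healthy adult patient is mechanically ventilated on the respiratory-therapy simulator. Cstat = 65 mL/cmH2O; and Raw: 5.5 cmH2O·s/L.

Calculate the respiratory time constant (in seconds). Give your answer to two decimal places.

0.36

τ = R × C = 5.5 × 65 mL/cmH2O = 5.5 × 0.065 L/cmH2O = 0.3575 s.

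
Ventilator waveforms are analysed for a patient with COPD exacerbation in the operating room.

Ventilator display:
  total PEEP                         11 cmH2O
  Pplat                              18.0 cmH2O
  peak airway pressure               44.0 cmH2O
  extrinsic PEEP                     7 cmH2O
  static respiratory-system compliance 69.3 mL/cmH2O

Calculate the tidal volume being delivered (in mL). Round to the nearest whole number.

485

End-expiratory occlusion gives total PEEP = 11 cmH2O (intrinsic PEEP = 11 − 7 = 4). Use total PEEP for the elastic gradient.
Vt = Cstat × (Pplat − PEEPtotal) = 69.3 × (18.0 − 11) = 69.3 × 7.0 = 485.1 mL.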